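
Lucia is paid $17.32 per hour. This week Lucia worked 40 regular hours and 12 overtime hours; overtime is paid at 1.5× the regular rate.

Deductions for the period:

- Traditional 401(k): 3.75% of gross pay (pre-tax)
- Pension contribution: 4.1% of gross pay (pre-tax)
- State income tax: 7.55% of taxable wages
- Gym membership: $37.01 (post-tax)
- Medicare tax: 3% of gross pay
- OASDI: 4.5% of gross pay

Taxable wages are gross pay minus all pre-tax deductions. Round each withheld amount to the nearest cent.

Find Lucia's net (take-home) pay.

$743.45

Regular pay: 40 × $17.32 = $692.80
Overtime pay: 12 × $17.32 × 1.5 = $311.76
Gross pay = $692.80 + $311.76 = $1004.56
Pension contribution: $1004.56 × 0.041 = $41.19
Traditional 401(k): $1004.56 × 0.0375 = $37.67
Pre-tax total = $41.19 + $37.67 = $78.86
Taxable wages = $1004.56 − $78.86 = $925.70
State income tax: $925.70 × 0.0755 = $69.89
OASDI: $1004.56 × 0.045 = $45.21
Medicare tax: $1004.56 × 0.03 = $30.14
Gym membership: $37.01
Total deductions = $41.19 + $37.67 + $69.89 + $45.21 + $30.14 + $37.01 = $261.11
Net pay = $1004.56 − $261.11 = $743.45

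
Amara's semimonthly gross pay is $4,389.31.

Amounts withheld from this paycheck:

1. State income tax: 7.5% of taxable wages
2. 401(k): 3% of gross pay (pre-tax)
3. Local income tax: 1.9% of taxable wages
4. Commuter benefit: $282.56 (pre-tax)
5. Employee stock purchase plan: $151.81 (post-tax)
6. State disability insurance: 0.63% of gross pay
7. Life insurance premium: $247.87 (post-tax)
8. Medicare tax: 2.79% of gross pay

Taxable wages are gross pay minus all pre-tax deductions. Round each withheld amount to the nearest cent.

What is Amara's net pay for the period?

$3,051.62

Commuter benefit: $282.56
401(k): $4,389.31 × 0.03 = $131.68
Pre-tax total = $282.56 + $131.68 = $414.24
Taxable wages = $4,389.31 − $414.24 = $3,975.07
Local income tax: $3,975.07 × 0.019 = $75.53
State income tax: $3,975.07 × 0.075 = $298.13
Medicare tax: $4,389.31 × 0.0279 = $122.46
State disability insurance: $4,389.31 × 0.0063 = $27.65
Life insurance premium: $247.87
Employee stock purchase plan: $151.81
Total deductions = $282.56 + $131.68 + $75.53 + $298.13 + $122.46 + $27.65 + $247.87 + $151.81 = $1,337.69
Net pay = $4,389.31 − $1,337.69 = $3,051.62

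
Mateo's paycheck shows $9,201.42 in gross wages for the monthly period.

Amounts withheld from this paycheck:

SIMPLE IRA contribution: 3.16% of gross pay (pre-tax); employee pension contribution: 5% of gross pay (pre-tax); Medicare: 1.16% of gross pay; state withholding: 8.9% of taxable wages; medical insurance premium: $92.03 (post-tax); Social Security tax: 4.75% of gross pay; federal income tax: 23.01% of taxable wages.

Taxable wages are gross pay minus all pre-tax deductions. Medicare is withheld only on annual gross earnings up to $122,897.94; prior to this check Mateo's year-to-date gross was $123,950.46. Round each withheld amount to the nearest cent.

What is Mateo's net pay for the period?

SIMPLE IRA contribution: $9,201.42 × 0.0316 = $290.76
Employee pension contribution: $9,201.42 × 0.05 = $460.07
Pre-tax total = $290.76 + $460.07 = $750.83
Taxable wages = $9,201.42 − $750.83 = $8,450.59
State withholding: $8,450.59 × 0.089 = $752.10
Federal income tax: $8,450.59 × 0.2301 = $1,944.48
Social Security tax: $9,201.42 × 0.0475 = $437.07
Medicare: annual cap $122,897.94 already reached (YTD $123,950.46), so $0.00
Medical insurance premium: $92.03
Total deductions = $290.76 + $460.07 + $752.10 + $1,944.48 + $437.07 + $0.00 + $92.03 = $3,976.51
Net pay = $9,201.42 − $3,976.51 = $5,224.91

$5,224.91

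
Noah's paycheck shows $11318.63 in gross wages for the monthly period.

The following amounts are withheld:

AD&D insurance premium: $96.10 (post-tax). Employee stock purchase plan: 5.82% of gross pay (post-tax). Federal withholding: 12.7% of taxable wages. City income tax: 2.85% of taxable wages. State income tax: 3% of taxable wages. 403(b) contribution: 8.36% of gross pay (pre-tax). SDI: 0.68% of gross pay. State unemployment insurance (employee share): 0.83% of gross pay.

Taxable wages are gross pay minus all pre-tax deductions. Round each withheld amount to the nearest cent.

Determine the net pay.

403(b) contribution: $11318.63 × 0.0836 = $946.24
Taxable wages = $11318.63 − $946.24 = $10372.39
City income tax: $10372.39 × 0.0285 = $295.61
State income tax: $10372.39 × 0.03 = $311.17
Federal withholding: $10372.39 × 0.127 = $1317.29
SDI: $11318.63 × 0.0068 = $76.97
State unemployment insurance (employee share): $11318.63 × 0.0083 = $93.94
AD&D insurance premium: $96.10
Employee stock purchase plan: $11318.63 × 0.0582 = $658.74
Total deductions = $946.24 + $295.61 + $311.17 + $1317.29 + $76.97 + $93.94 + $96.10 + $658.74 = $3796.06
Net pay = $11318.63 − $3796.06 = $7522.57

$7522.57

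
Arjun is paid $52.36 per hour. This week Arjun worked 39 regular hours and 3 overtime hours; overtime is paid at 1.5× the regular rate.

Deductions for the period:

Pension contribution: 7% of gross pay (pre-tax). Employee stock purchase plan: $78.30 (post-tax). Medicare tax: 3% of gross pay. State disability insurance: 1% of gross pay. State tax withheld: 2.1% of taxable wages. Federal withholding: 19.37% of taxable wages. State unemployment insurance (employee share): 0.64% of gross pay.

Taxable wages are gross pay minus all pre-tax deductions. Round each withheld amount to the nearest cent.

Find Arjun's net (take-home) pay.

$1,479.45

Regular pay: 39 × $52.36 = $2,042.04
Overtime pay: 3 × $52.36 × 1.5 = $235.62
Gross pay = $2,042.04 + $235.62 = $2,277.66
Pension contribution: $2,277.66 × 0.07 = $159.44
Taxable wages = $2,277.66 − $159.44 = $2,118.22
Federal withholding: $2,118.22 × 0.1937 = $410.30
State tax withheld: $2,118.22 × 0.021 = $44.48
State unemployment insurance (employee share): $2,277.66 × 0.0064 = $14.58
Medicare tax: $2,277.66 × 0.03 = $68.33
State disability insurance: $2,277.66 × 0.01 = $22.78
Employee stock purchase plan: $78.30
Total deductions = $159.44 + $410.30 + $44.48 + $14.58 + $68.33 + $22.78 + $78.30 = $798.21
Net pay = $2,277.66 − $798.21 = $1,479.45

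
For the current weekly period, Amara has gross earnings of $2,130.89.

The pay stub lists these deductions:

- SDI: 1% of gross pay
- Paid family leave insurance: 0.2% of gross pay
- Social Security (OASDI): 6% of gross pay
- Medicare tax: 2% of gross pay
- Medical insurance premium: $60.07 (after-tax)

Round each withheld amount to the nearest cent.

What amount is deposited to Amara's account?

SDI: $2,130.89 × 0.01 = $21.31
Paid family leave insurance: $2,130.89 × 0.002 = $4.26
Medicare tax: $2,130.89 × 0.02 = $42.62
Social Security (OASDI): $2,130.89 × 0.06 = $127.85
Medical insurance premium: $60.07
Total deductions = $21.31 + $4.26 + $42.62 + $127.85 + $60.07 = $256.11
Net pay = $2,130.89 − $256.11 = $1,874.78

$1,874.78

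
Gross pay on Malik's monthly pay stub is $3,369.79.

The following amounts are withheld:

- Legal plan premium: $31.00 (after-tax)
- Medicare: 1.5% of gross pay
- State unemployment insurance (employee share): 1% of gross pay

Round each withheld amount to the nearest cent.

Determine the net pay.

State unemployment insurance (employee share): $3,369.79 × 0.01 = $33.70
Medicare: $3,369.79 × 0.015 = $50.55
Legal plan premium: $31.00
Total deductions = $33.70 + $50.55 + $31.00 = $115.25
Net pay = $3,369.79 − $115.25 = $3,254.54

$3,254.54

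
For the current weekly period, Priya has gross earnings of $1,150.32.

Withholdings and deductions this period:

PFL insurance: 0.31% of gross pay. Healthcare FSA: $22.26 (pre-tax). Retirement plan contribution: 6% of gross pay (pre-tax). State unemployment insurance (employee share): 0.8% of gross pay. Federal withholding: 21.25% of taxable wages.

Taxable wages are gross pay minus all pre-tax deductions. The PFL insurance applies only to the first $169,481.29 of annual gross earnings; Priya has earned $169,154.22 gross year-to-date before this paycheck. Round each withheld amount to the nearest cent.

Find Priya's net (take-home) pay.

Healthcare FSA: $22.26
Retirement plan contribution: $1,150.32 × 0.06 = $69.02
Pre-tax total = $22.26 + $69.02 = $91.28
Taxable wages = $1,150.32 − $91.28 = $1,059.04
Federal withholding: $1,059.04 × 0.2125 = $225.05
PFL insurance: only $169,481.29 − $169,154.22 = $327.07 of this check is subject → $327.07 × 0.0031 = $1.01
State unemployment insurance (employee share): $1,150.32 × 0.008 = $9.20
Total deductions = $22.26 + $69.02 + $225.05 + $1.01 + $9.20 = $326.54
Net pay = $1,150.32 − $326.54 = $823.78

$823.78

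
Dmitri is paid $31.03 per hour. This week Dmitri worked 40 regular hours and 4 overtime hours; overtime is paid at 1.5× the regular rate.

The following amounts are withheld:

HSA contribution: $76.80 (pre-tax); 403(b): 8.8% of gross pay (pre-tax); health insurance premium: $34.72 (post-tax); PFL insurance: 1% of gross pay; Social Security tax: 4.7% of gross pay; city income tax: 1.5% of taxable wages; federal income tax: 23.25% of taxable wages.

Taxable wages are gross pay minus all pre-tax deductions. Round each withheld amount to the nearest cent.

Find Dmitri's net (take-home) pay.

$805.71

Regular pay: 40 × $31.03 = $1241.20
Overtime pay: 4 × $31.03 × 1.5 = $186.18
Gross pay = $1241.20 + $186.18 = $1427.38
403(b): $1427.38 × 0.088 = $125.61
HSA contribution: $76.80
Pre-tax total = $125.61 + $76.80 = $202.41
Taxable wages = $1427.38 − $202.41 = $1224.97
City income tax: $1224.97 × 0.015 = $18.37
Federal income tax: $1224.97 × 0.2325 = $284.81
PFL insurance: $1427.38 × 0.01 = $14.27
Social Security tax: $1427.38 × 0.047 = $67.09
Health insurance premium: $34.72
Total deductions = $125.61 + $76.80 + $18.37 + $284.81 + $14.27 + $67.09 + $34.72 = $621.67
Net pay = $1427.38 − $621.67 = $805.71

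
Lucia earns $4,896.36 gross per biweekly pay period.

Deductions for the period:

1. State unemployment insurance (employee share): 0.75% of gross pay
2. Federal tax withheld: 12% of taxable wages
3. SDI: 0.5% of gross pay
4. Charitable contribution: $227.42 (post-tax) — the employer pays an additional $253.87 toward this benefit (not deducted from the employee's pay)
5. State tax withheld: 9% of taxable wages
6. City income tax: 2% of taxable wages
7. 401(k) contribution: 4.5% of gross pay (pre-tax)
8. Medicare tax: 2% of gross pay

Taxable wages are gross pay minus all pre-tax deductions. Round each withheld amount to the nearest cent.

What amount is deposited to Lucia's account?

$3,213.99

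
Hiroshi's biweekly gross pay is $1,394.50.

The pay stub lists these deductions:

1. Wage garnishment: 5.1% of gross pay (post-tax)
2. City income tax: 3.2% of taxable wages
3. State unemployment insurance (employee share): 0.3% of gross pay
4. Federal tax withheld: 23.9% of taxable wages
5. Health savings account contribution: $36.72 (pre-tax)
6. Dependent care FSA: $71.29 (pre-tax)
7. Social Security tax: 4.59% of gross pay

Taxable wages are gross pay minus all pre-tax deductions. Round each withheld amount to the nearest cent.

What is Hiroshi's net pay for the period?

$798.54

Dependent care FSA: $71.29
Health savings account contribution: $36.72
Pre-tax total = $71.29 + $36.72 = $108.01
Taxable wages = $1,394.50 − $108.01 = $1,286.49
Federal tax withheld: $1,286.49 × 0.239 = $307.47
City income tax: $1,286.49 × 0.032 = $41.17
Social Security tax: $1,394.50 × 0.0459 = $64.01
State unemployment insurance (employee share): $1,394.50 × 0.003 = $4.18
Wage garnishment: $1,394.50 × 0.051 = $71.12
Total deductions = $71.29 + $36.72 + $307.47 + $41.17 + $64.01 + $4.18 + $71.12 = $595.96
Net pay = $1,394.50 − $595.96 = $798.54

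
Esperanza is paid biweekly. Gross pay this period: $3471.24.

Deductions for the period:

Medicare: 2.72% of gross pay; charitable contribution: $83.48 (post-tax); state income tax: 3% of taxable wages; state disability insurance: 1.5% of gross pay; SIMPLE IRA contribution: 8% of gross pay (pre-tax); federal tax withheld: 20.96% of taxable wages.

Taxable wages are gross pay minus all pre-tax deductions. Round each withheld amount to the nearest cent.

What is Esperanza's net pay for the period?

$2198.39

SIMPLE IRA contribution: $3471.24 × 0.08 = $277.70
Taxable wages = $3471.24 − $277.70 = $3193.54
State income tax: $3193.54 × 0.03 = $95.81
Federal tax withheld: $3193.54 × 0.2096 = $669.37
Medicare: $3471.24 × 0.0272 = $94.42
State disability insurance: $3471.24 × 0.015 = $52.07
Charitable contribution: $83.48
Total deductions = $277.70 + $95.81 + $669.37 + $94.42 + $52.07 + $83.48 = $1272.85
Net pay = $3471.24 − $1272.85 = $2198.39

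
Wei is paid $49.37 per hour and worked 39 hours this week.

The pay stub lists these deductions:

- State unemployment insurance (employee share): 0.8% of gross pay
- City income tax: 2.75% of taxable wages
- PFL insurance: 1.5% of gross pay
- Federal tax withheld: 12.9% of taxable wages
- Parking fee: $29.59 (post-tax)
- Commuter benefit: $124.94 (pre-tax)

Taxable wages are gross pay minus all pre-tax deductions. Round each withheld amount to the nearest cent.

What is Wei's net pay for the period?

$1,444.85

Gross pay: 39 × $49.37 = $1,925.43
Commuter benefit: $124.94
Taxable wages = $1,925.43 − $124.94 = $1,800.49
Federal tax withheld: $1,800.49 × 0.129 = $232.26
City income tax: $1,800.49 × 0.0275 = $49.51
State unemployment insurance (employee share): $1,925.43 × 0.008 = $15.40
PFL insurance: $1,925.43 × 0.015 = $28.88
Parking fee: $29.59
Total deductions = $124.94 + $232.26 + $49.51 + $15.40 + $28.88 + $29.59 = $480.58
Net pay = $1,925.43 − $480.58 = $1,444.85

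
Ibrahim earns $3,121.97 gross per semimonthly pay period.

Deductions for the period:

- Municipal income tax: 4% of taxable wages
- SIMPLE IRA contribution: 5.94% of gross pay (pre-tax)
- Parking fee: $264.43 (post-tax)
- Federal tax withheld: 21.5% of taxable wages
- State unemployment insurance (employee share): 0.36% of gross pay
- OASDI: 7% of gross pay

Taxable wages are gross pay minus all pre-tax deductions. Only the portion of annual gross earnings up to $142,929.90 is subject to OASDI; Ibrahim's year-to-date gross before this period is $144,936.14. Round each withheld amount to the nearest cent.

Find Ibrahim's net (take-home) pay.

SIMPLE IRA contribution: $3,121.97 × 0.0594 = $185.45
Taxable wages = $3,121.97 − $185.45 = $2,936.52
Municipal income tax: $2,936.52 × 0.04 = $117.46
Federal tax withheld: $2,936.52 × 0.215 = $631.35
State unemployment insurance (employee share): $3,121.97 × 0.0036 = $11.24
OASDI: annual cap $142,929.90 already reached (YTD $144,936.14), so $0.00
Parking fee: $264.43
Total deductions = $185.45 + $117.46 + $631.35 + $11.24 + $0.00 + $264.43 = $1,209.93
Net pay = $3,121.97 − $1,209.93 = $1,912.04

$1,912.04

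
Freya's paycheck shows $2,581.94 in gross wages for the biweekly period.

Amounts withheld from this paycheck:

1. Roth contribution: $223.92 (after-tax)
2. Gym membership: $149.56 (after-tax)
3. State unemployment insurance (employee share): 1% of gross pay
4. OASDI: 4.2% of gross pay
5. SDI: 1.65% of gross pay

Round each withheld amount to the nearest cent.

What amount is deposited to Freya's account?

OASDI: $2,581.94 × 0.042 = $108.44
State unemployment insurance (employee share): $2,581.94 × 0.01 = $25.82
SDI: $2,581.94 × 0.0165 = $42.60
Gym membership: $149.56
Roth contribution: $223.92
Total deductions = $108.44 + $25.82 + $42.60 + $149.56 + $223.92 = $550.34
Net pay = $2,581.94 − $550.34 = $2,031.60

$2,031.60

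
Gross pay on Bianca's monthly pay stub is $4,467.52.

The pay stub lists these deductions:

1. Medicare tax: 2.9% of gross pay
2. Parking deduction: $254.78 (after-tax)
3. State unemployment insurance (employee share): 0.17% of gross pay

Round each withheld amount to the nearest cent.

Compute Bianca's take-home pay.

State unemployment insurance (employee share): $4,467.52 × 0.0017 = $7.59
Medicare tax: $4,467.52 × 0.029 = $129.56
Parking deduction: $254.78
Total deductions = $7.59 + $129.56 + $254.78 = $391.93
Net pay = $4,467.52 − $391.93 = $4,075.59

$4,075.59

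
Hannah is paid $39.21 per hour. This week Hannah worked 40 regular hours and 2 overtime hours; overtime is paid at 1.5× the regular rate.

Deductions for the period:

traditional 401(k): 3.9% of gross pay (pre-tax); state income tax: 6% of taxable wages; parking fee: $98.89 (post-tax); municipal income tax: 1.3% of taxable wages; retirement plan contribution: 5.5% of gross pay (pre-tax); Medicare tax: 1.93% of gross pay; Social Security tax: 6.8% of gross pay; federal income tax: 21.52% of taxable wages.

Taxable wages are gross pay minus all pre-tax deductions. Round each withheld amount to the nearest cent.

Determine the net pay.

$841.22

Regular pay: 40 × $39.21 = $1,568.40
Overtime pay: 2 × $39.21 × 1.5 = $117.63
Gross pay = $1,568.40 + $117.63 = $1,686.03
Traditional 401(k): $1,686.03 × 0.039 = $65.76
Retirement plan contribution: $1,686.03 × 0.055 = $92.73
Pre-tax total = $65.76 + $92.73 = $158.49
Taxable wages = $1,686.03 − $158.49 = $1,527.54
Municipal income tax: $1,527.54 × 0.013 = $19.86
Federal income tax: $1,527.54 × 0.2152 = $328.73
State income tax: $1,527.54 × 0.06 = $91.65
Social Security tax: $1,686.03 × 0.068 = $114.65
Medicare tax: $1,686.03 × 0.0193 = $32.54
Parking fee: $98.89
Total deductions = $65.76 + $92.73 + $19.86 + $328.73 + $91.65 + $114.65 + $32.54 + $98.89 = $844.81
Net pay = $1,686.03 − $844.81 = $841.22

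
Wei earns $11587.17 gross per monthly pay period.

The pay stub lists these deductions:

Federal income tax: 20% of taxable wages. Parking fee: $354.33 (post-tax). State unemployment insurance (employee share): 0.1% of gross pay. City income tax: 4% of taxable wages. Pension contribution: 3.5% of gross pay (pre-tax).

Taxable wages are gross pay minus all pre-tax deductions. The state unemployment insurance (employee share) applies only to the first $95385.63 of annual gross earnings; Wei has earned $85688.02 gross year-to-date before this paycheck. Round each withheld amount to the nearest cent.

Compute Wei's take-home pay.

Pension contribution: $11587.17 × 0.035 = $405.55
Taxable wages = $11587.17 − $405.55 = $11181.62
City income tax: $11181.62 × 0.04 = $447.26
Federal income tax: $11181.62 × 0.2 = $2236.32
State unemployment insurance (employee share): only $95385.63 − $85688.02 = $9697.61 of this check is subject → $9697.61 × 0.001 = $9.70
Parking fee: $354.33
Total deductions = $405.55 + $447.26 + $2236.32 + $9.70 + $354.33 = $3453.16
Net pay = $11587.17 − $3453.16 = $8134.01

$8134.01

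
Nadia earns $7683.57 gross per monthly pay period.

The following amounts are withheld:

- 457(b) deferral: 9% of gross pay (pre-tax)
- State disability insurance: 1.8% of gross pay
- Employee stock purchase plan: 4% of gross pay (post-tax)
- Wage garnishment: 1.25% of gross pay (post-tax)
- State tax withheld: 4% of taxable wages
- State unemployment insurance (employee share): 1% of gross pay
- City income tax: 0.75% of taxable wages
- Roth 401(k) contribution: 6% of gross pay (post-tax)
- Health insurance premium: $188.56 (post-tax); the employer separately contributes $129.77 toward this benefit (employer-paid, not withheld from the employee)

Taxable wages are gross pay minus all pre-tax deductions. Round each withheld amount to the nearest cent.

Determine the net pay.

$5391.84

457(b) deferral: $7683.57 × 0.09 = $691.52
Taxable wages = $7683.57 − $691.52 = $6992.05
City income tax: $6992.05 × 0.0075 = $52.44
State tax withheld: $6992.05 × 0.04 = $279.68
State unemployment insurance (employee share): $7683.57 × 0.01 = $76.84
State disability insurance: $7683.57 × 0.018 = $138.30
Roth 401(k) contribution: $7683.57 × 0.06 = $461.01
Wage garnishment: $7683.57 × 0.0125 = $96.04
Employee stock purchase plan: $7683.57 × 0.04 = $307.34
Health insurance premium: $188.56
(Employer's $129.77 toward health insurance premium is not withheld from the employee.)
Total deductions = $691.52 + $52.44 + $279.68 + $76.84 + $138.30 + $461.01 + $96.04 + $307.34 + $188.56 = $2291.73
Net pay = $7683.57 − $2291.73 = $5391.84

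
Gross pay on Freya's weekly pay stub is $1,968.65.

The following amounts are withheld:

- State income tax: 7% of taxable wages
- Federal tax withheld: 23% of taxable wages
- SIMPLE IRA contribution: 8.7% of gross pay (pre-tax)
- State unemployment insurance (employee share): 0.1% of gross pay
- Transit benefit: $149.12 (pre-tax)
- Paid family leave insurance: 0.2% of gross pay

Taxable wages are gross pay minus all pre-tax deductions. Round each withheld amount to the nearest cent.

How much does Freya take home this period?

$1,147.87

SIMPLE IRA contribution: $1,968.65 × 0.087 = $171.27
Transit benefit: $149.12
Pre-tax total = $171.27 + $149.12 = $320.39
Taxable wages = $1,968.65 − $320.39 = $1,648.26
Federal tax withheld: $1,648.26 × 0.23 = $379.10
State income tax: $1,648.26 × 0.07 = $115.38
Paid family leave insurance: $1,968.65 × 0.002 = $3.94
State unemployment insurance (employee share): $1,968.65 × 0.001 = $1.97
Total deductions = $171.27 + $149.12 + $379.10 + $115.38 + $3.94 + $1.97 = $820.78
Net pay = $1,968.65 − $820.78 = $1,147.87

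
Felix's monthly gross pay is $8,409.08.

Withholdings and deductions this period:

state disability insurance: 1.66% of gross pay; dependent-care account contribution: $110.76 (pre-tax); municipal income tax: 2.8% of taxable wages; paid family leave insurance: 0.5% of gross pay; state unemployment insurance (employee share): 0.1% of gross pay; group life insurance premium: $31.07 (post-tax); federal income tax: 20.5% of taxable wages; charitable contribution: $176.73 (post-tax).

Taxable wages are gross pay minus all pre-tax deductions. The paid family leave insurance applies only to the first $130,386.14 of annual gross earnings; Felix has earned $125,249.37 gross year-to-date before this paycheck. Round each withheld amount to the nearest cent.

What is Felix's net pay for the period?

Dependent-care account contribution: $110.76
Taxable wages = $8,409.08 − $110.76 = $8,298.32
Federal income tax: $8,298.32 × 0.205 = $1,701.16
Municipal income tax: $8,298.32 × 0.028 = $232.35
State disability insurance: $8,409.08 × 0.0166 = $139.59
State unemployment insurance (employee share): $8,409.08 × 0.001 = $8.41
Paid family leave insurance: only $130,386.14 − $125,249.37 = $5,136.77 of this check is subject → $5,136.77 × 0.005 = $25.68
Charitable contribution: $176.73
Group life insurance premium: $31.07
Total deductions = $110.76 + $1,701.16 + $232.35 + $139.59 + $8.41 + $25.68 + $176.73 + $31.07 = $2,425.75
Net pay = $8,409.08 − $2,425.75 = $5,983.33

$5,983.33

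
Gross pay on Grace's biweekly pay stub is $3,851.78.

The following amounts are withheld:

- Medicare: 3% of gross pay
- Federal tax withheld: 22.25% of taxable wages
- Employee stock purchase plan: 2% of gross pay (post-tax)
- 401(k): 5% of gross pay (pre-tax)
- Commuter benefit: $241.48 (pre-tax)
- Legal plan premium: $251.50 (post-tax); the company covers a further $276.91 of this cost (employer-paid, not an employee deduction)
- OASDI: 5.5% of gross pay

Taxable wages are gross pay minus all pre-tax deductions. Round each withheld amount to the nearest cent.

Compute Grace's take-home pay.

$2,001.33

Commuter benefit: $241.48
401(k): $3,851.78 × 0.05 = $192.59
Pre-tax total = $241.48 + $192.59 = $434.07
Taxable wages = $3,851.78 − $434.07 = $3,417.71
Federal tax withheld: $3,417.71 × 0.2225 = $760.44
Medicare: $3,851.78 × 0.03 = $115.55
OASDI: $3,851.78 × 0.055 = $211.85
Legal plan premium: $251.50
Employee stock purchase plan: $3,851.78 × 0.02 = $77.04
(Employer's $276.91 toward legal plan premium is not withheld from the employee.)
Total deductions = $241.48 + $192.59 + $760.44 + $115.55 + $211.85 + $251.50 + $77.04 = $1,850.45
Net pay = $3,851.78 − $1,850.45 = $2,001.33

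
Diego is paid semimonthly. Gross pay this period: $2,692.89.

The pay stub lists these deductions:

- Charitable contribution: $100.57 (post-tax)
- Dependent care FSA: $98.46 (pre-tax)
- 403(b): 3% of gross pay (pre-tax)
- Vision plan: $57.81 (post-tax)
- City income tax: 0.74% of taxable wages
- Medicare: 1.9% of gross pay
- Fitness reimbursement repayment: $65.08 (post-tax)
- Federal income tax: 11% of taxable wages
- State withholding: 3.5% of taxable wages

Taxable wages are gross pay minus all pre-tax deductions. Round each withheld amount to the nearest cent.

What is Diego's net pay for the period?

$1,855.94

403(b): $2,692.89 × 0.03 = $80.79
Dependent care FSA: $98.46
Pre-tax total = $80.79 + $98.46 = $179.25
Taxable wages = $2,692.89 − $179.25 = $2,513.64
State withholding: $2,513.64 × 0.035 = $87.98
City income tax: $2,513.64 × 0.0074 = $18.60
Federal income tax: $2,513.64 × 0.11 = $276.50
Medicare: $2,692.89 × 0.019 = $51.16
Charitable contribution: $100.57
Vision plan: $57.81
Fitness reimbursement repayment: $65.08
Total deductions = $80.79 + $98.46 + $87.98 + $18.60 + $276.50 + $51.16 + $100.57 + $57.81 + $65.08 = $836.95
Net pay = $2,692.89 − $836.95 = $1,855.94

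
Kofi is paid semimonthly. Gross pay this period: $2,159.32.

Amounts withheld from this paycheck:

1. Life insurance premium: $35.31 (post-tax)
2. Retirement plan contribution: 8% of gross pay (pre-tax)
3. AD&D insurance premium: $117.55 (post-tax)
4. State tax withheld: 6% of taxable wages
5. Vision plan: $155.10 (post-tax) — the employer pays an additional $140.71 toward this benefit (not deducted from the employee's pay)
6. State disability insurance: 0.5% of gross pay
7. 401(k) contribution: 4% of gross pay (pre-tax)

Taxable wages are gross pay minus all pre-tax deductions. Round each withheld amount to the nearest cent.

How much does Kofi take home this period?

Retirement plan contribution: $2,159.32 × 0.08 = $172.75
401(k) contribution: $2,159.32 × 0.04 = $86.37
Pre-tax total = $172.75 + $86.37 = $259.12
Taxable wages = $2,159.32 − $259.12 = $1,900.20
State tax withheld: $1,900.20 × 0.06 = $114.01
State disability insurance: $2,159.32 × 0.005 = $10.80
Life insurance premium: $35.31
Vision plan: $155.10
AD&D insurance premium: $117.55
(Employer's $140.71 toward vision plan is not withheld from the employee.)
Total deductions = $172.75 + $86.37 + $114.01 + $10.80 + $35.31 + $155.10 + $117.55 = $691.89
Net pay = $2,159.32 − $691.89 = $1,467.43

$1,467.43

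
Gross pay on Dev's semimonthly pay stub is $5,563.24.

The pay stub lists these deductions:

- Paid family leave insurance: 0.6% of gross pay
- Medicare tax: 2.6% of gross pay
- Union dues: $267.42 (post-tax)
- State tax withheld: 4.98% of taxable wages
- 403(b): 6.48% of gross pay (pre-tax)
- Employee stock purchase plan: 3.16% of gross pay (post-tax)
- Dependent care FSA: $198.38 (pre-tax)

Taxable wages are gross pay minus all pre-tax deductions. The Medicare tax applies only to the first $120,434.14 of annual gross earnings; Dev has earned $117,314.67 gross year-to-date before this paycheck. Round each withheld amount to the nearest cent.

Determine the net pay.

403(b): $5,563.24 × 0.0648 = $360.50
Dependent care FSA: $198.38
Pre-tax total = $360.50 + $198.38 = $558.88
Taxable wages = $5,563.24 − $558.88 = $5,004.36
State tax withheld: $5,004.36 × 0.0498 = $249.22
Medicare tax: only $120,434.14 − $117,314.67 = $3,119.47 of this check is subject → $3,119.47 × 0.026 = $81.11
Paid family leave insurance: $5,563.24 × 0.006 = $33.38
Employee stock purchase plan: $5,563.24 × 0.0316 = $175.80
Union dues: $267.42
Total deductions = $360.50 + $198.38 + $249.22 + $81.11 + $33.38 + $175.80 + $267.42 = $1,365.81
Net pay = $5,563.24 − $1,365.81 = $4,197.43

$4,197.43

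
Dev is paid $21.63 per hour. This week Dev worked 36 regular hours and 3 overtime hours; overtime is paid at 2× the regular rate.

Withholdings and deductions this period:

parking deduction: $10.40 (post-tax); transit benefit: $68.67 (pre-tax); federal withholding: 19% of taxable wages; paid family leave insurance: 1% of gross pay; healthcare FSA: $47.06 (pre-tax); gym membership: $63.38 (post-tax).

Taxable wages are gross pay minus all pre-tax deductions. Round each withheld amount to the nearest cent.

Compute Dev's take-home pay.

$559.25

Regular pay: 36 × $21.63 = $778.68
Overtime pay: 3 × $21.63 × 2 = $129.78
Gross pay = $778.68 + $129.78 = $908.46
Transit benefit: $68.67
Healthcare FSA: $47.06
Pre-tax total = $68.67 + $47.06 = $115.73
Taxable wages = $908.46 − $115.73 = $792.73
Federal withholding: $792.73 × 0.19 = $150.62
Paid family leave insurance: $908.46 × 0.01 = $9.08
Gym membership: $63.38
Parking deduction: $10.40
Total deductions = $68.67 + $47.06 + $150.62 + $9.08 + $63.38 + $10.40 = $349.21
Net pay = $908.46 − $349.21 = $559.25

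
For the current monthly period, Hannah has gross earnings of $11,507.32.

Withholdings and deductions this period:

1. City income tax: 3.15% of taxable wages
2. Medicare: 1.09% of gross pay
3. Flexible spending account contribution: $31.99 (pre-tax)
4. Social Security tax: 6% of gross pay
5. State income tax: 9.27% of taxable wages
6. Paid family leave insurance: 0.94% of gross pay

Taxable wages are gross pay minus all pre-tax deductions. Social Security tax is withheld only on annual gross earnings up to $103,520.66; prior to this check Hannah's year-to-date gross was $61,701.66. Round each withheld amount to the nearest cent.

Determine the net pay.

$9,126.06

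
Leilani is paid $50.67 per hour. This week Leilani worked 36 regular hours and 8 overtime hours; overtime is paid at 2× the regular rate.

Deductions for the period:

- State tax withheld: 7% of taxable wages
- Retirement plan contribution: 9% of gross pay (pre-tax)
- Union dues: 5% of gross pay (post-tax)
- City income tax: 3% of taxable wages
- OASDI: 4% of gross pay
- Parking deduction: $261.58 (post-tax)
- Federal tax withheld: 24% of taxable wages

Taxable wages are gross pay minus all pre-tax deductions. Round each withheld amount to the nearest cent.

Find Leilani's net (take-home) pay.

$1,083.77

Regular pay: 36 × $50.67 = $1,824.12
Overtime pay: 8 × $50.67 × 2 = $810.72
Gross pay = $1,824.12 + $810.72 = $2,634.84
Retirement plan contribution: $2,634.84 × 0.09 = $237.14
Taxable wages = $2,634.84 − $237.14 = $2,397.70
Federal tax withheld: $2,397.70 × 0.24 = $575.45
State tax withheld: $2,397.70 × 0.07 = $167.84
City income tax: $2,397.70 × 0.03 = $71.93
OASDI: $2,634.84 × 0.04 = $105.39
Union dues: $2,634.84 × 0.05 = $131.74
Parking deduction: $261.58
Total deductions = $237.14 + $575.45 + $167.84 + $71.93 + $105.39 + $131.74 + $261.58 = $1,551.07
Net pay = $2,634.84 − $1,551.07 = $1,083.77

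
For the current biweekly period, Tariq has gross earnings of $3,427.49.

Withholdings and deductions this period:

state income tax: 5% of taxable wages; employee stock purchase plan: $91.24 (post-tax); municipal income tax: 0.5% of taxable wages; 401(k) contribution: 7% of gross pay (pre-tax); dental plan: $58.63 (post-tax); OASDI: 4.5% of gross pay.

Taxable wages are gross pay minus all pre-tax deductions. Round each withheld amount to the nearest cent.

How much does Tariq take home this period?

$2,708.14

401(k) contribution: $3,427.49 × 0.07 = $239.92
Taxable wages = $3,427.49 − $239.92 = $3,187.57
Municipal income tax: $3,187.57 × 0.005 = $15.94
State income tax: $3,187.57 × 0.05 = $159.38
OASDI: $3,427.49 × 0.045 = $154.24
Dental plan: $58.63
Employee stock purchase plan: $91.24
Total deductions = $239.92 + $15.94 + $159.38 + $154.24 + $58.63 + $91.24 = $719.35
Net pay = $3,427.49 − $719.35 = $2,708.14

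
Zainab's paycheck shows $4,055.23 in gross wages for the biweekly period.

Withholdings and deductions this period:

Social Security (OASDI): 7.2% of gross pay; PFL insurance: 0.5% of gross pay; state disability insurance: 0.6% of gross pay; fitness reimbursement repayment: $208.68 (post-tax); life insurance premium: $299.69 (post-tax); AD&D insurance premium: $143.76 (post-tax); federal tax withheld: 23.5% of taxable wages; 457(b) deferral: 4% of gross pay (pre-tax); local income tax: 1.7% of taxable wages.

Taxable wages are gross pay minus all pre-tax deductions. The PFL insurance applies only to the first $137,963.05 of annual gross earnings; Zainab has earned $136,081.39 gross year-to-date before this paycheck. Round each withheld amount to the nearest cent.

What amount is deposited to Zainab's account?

$1,934.13

457(b) deferral: $4,055.23 × 0.04 = $162.21
Taxable wages = $4,055.23 − $162.21 = $3,893.02
Local income tax: $3,893.02 × 0.017 = $66.18
Federal tax withheld: $3,893.02 × 0.235 = $914.86
Social Security (OASDI): $4,055.23 × 0.072 = $291.98
State disability insurance: $4,055.23 × 0.006 = $24.33
PFL insurance: only $137,963.05 − $136,081.39 = $1,881.66 of this check is subject → $1,881.66 × 0.005 = $9.41
Life insurance premium: $299.69
AD&D insurance premium: $143.76
Fitness reimbursement repayment: $208.68
Total deductions = $162.21 + $66.18 + $914.86 + $291.98 + $24.33 + $9.41 + $299.69 + $143.76 + $208.68 = $2,121.10
Net pay = $4,055.23 − $2,121.10 = $1,934.13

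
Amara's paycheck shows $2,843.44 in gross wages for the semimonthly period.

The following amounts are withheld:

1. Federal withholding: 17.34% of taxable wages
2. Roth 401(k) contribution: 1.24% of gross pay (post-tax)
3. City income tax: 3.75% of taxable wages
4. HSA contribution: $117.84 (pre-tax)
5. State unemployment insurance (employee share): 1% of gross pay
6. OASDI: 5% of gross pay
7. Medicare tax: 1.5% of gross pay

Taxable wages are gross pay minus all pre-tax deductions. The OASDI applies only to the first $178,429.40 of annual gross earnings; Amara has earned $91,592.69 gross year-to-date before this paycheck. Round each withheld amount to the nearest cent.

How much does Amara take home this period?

HSA contribution: $117.84
Taxable wages = $2,843.44 − $117.84 = $2,725.60
Federal withholding: $2,725.60 × 0.1734 = $472.62
City income tax: $2,725.60 × 0.0375 = $102.21
State unemployment insurance (employee share): $2,843.44 × 0.01 = $28.43
Medicare tax: $2,843.44 × 0.015 = $42.65
OASDI: cap not yet reached, full $2,843.44 is subject → $2,843.44 × 0.05 = $142.17
Roth 401(k) contribution: $2,843.44 × 0.0124 = $35.26
Total deductions = $117.84 + $472.62 + $102.21 + $28.43 + $42.65 + $142.17 + $35.26 = $941.18
Net pay = $2,843.44 − $941.18 = $1,902.26

$1,902.26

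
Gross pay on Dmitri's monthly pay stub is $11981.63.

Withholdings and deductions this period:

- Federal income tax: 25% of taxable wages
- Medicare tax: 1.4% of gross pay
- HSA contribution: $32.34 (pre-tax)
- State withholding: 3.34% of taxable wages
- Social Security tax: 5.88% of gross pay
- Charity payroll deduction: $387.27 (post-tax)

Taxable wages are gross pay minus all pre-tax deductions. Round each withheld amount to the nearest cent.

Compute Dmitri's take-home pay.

HSA contribution: $32.34
Taxable wages = $11981.63 − $32.34 = $11949.29
Federal income tax: $11949.29 × 0.25 = $2987.32
State withholding: $11949.29 × 0.0334 = $399.11
Social Security tax: $11981.63 × 0.0588 = $704.52
Medicare tax: $11981.63 × 0.014 = $167.74
Charity payroll deduction: $387.27
Total deductions = $32.34 + $2987.32 + $399.11 + $704.52 + $167.74 + $387.27 = $4678.30
Net pay = $11981.63 − $4678.30 = $7303.33

$7303.33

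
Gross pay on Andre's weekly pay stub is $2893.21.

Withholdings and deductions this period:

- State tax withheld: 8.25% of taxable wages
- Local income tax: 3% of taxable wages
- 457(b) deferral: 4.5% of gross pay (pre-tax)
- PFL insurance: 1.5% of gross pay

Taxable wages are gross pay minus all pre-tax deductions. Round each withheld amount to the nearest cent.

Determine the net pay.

$2408.78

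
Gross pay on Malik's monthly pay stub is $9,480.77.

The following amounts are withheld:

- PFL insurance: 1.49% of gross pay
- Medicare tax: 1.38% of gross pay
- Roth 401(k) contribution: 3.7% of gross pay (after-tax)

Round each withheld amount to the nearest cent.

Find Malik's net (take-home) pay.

$8,857.89

PFL insurance: $9,480.77 × 0.0149 = $141.26
Medicare tax: $9,480.77 × 0.0138 = $130.83
Roth 401(k) contribution: $9,480.77 × 0.037 = $350.79
Total deductions = $141.26 + $130.83 + $350.79 = $622.88
Net pay = $9,480.77 − $622.88 = $8,857.89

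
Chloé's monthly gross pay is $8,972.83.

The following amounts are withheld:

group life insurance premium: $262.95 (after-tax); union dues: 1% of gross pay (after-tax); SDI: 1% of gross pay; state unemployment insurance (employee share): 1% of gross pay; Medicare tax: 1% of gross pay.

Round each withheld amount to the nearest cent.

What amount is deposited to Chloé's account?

$8,350.96

SDI: $8,972.83 × 0.01 = $89.73
State unemployment insurance (employee share): $8,972.83 × 0.01 = $89.73
Medicare tax: $8,972.83 × 0.01 = $89.73
Union dues: $8,972.83 × 0.01 = $89.73
Group life insurance premium: $262.95
Total deductions = $89.73 + $89.73 + $89.73 + $89.73 + $262.95 = $621.87
Net pay = $8,972.83 − $621.87 = $8,350.96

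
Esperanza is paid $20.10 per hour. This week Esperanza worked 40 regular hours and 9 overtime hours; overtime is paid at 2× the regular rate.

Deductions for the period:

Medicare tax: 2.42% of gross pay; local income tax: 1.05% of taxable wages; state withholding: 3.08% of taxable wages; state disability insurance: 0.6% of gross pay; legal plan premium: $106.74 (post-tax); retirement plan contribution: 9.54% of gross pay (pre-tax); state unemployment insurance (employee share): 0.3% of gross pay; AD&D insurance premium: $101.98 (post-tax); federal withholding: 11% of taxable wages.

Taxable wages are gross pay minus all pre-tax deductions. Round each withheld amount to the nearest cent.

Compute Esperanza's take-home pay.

$647.61

Regular pay: 40 × $20.10 = $804.00
Overtime pay: 9 × $20.10 × 2 = $361.80
Gross pay = $804.00 + $361.80 = $1,165.80
Retirement plan contribution: $1,165.80 × 0.0954 = $111.22
Taxable wages = $1,165.80 − $111.22 = $1,054.58
State withholding: $1,054.58 × 0.0308 = $32.48
Federal withholding: $1,054.58 × 0.11 = $116.00
Local income tax: $1,054.58 × 0.0105 = $11.07
State disability insurance: $1,165.80 × 0.006 = $6.99
Medicare tax: $1,165.80 × 0.0242 = $28.21
State unemployment insurance (employee share): $1,165.80 × 0.003 = $3.50
AD&D insurance premium: $101.98
Legal plan premium: $106.74
Total deductions = $111.22 + $32.48 + $116.00 + $11.07 + $6.99 + $28.21 + $3.50 + $101.98 + $106.74 = $518.19
Net pay = $1,165.80 − $518.19 = $647.61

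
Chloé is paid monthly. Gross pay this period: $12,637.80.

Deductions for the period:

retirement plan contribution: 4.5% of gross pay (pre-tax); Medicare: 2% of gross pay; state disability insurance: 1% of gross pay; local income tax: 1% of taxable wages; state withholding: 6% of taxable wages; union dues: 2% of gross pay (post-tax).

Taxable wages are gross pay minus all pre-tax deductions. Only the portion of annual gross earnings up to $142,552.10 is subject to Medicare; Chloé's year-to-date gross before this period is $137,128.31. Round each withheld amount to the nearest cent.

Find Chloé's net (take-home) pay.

$10,736.64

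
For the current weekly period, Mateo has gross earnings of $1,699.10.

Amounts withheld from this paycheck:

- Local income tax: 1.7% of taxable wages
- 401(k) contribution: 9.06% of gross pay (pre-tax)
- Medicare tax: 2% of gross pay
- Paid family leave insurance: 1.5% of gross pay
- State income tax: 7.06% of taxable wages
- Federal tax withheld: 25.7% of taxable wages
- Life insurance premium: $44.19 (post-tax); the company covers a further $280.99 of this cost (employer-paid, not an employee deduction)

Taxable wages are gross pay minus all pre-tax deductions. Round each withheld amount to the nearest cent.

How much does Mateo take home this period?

$909.03

401(k) contribution: $1,699.10 × 0.0906 = $153.94
Taxable wages = $1,699.10 − $153.94 = $1,545.16
State income tax: $1,545.16 × 0.0706 = $109.09
Local income tax: $1,545.16 × 0.017 = $26.27
Federal tax withheld: $1,545.16 × 0.257 = $397.11
Medicare tax: $1,699.10 × 0.02 = $33.98
Paid family leave insurance: $1,699.10 × 0.015 = $25.49
Life insurance premium: $44.19
(Employer's $280.99 toward life insurance premium is not withheld from the employee.)
Total deductions = $153.94 + $109.09 + $26.27 + $397.11 + $33.98 + $25.49 + $44.19 = $790.07
Net pay = $1,699.10 − $790.07 = $909.03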